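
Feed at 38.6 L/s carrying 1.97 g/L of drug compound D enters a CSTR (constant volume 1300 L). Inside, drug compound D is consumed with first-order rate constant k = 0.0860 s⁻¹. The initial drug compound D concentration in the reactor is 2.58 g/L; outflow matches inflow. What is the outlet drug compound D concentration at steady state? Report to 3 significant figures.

0.506 g/L

Species balance: V dC/dt = Q C_in − Q C − k V C.
At steady state: 0 = Q C_in − (Q + kV) C_ss, so C_ss = Q C_in/(Q + kV).
C_ss = 38.6·1.97/(38.6 + 0.0860·1300) = 76.042/150.40 = 0.50560 g/L.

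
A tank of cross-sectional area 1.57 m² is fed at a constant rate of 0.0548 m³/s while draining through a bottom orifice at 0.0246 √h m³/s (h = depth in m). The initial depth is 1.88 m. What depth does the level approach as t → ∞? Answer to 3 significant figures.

4.96 m

A dh/dt = Q_in − 0.0246 √h. Steady state requires inflow = outflow:
Q_in = 0.0246 √h_ss ⇒ √h_ss = 0.0548/0.0246 = 2.2276.
h_ss = 2.2276² = 4.9624 m. (Since h₀ = 1.88 m < h_ss, the level will rise toward this value.)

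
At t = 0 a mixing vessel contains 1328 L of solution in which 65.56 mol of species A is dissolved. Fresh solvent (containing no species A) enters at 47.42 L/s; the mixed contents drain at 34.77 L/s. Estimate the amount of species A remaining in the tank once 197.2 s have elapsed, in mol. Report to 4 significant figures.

3.586 mol

Let m(t) be the amount of species A. Volume: V(t) = V₀ + (Q_in − Q_out) t = 1328 + 12.6500 t; V(197.2) = 3822.58 L.
Solute balance: dm/dt = 0 − Q_out C = −Q_out m/V(t).
dm/m = −Q_out dt/(V₀ + 12.6500 t); integrating gives ln(m/m₀) = −(Q_out/(Q_in−Q_out)) ln(V/V₀).
m = m₀ (V₀/V)^(Q_out/(Q_in−Q_out)) = 65.56 × (1328/3822.58)^(2.74862) = 3.58582 mol.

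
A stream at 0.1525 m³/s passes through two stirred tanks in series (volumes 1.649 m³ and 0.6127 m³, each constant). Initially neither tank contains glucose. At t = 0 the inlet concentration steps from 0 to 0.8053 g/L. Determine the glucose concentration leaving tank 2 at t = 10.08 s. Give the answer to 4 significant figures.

Species balance on tank i: dCᵢ/dt = (Cᵢ₋₁ − Cᵢ)/τᵢ with τᵢ = Vᵢ/Q.
τ₁ = 1.649/0.1525 = 10.8131 s; τ₂ = 0.6127/0.1525 = 4.01770 s.
Solving the cascade with C₁(0)=C₂(0)=0 gives C₂(t) = C_in[1 − (τ₁ e^(−t/τ₁) − τ₂ e^(−t/τ₂))/(τ₁ − τ₂)].
At t = 10.08: e^(−t/τ₁) = 0.393686, e^(−t/τ₂) = 0.0813581.
C₂ = 0.8053·[1 − (10.8131·0.393686 − 4.01770·0.0813581)/(6.79541)] = 0.8053·0.421654 = 0.339558 g/L.

0.3396 g/L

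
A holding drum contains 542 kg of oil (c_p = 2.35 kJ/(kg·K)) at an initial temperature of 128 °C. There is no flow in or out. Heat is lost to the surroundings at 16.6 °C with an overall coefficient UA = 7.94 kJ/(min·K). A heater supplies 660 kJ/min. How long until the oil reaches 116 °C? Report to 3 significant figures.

88.6 min

Lumped-capacitance energy balance: M c_p dT/dt = UA(T_amb − T) + Q̇.
τ = M c_p/UA = 160.42 min; T_ss = T_amb + Q̇/UA = 16.6 + 660/7.94 = 99.723 °C.
T(t) = T_ss + (T₀ − T_ss)e^(−t/τ); set T = 116:
t = −τ ln[(T − T_ss)/(T₀ − T_ss)] = −160.42 · ln(0.57562) = 88.599 min.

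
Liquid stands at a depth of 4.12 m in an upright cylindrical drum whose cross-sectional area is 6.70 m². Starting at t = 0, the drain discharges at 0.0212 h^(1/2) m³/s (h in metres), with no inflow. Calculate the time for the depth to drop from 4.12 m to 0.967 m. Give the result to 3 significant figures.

661 s

Mass balance (ρ constant): A dh/dt = −0.0212 √h.
This is separable: 2 d(√h)/dt = −0.0212/A, so √h = √h₀ − (0.0212/(2A)) t.
t = 2A(√h₀ − √h)/0.0212 = 2·6.70·(√4.12 − √0.967)/0.0212
  = 13.400 × (2.0298 − 0.98336) / 0.0212 = 661.41 s.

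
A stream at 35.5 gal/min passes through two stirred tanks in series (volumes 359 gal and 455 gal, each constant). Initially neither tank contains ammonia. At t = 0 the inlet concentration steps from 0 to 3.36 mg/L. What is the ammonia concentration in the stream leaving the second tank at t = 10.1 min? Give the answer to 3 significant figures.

0.746 mg/L

Each tank obeys Vᵢ dCᵢ/dt = Q(Cᵢ₋₁ − Cᵢ), so τᵢ = Vᵢ/Q.
τ₁ = 359/35.5 = 10.113 min; τ₂ = 455/35.5 = 12.817 min.
Tank 1: C₁ = C_in(1 − e^(−t/τ₁)). Tank 2 (τ₁ ≠ τ₂): C₂ = C_in[1 − (τ₁ e^(−t/τ₁) − τ₂ e^(−t/τ₂))/(τ₁ − τ₂)].
At t = 10.1: e^(−t/τ₁) = 0.36834, e^(−t/τ₂) = 0.45474.
C₂ = 3.36·[1 − (10.113·0.36834 − 12.817·0.45474)/(-2.7042)] = 3.36·0.22215 = 0.74641 mg/L.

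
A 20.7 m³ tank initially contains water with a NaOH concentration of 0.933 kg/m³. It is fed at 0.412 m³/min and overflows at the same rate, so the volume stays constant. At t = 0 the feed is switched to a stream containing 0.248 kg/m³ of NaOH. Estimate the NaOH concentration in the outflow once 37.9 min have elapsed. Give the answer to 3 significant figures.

0.570 kg/m³

Unsteady species balance (constant V, well mixed): V dC/dt = Q(C_in − C).
Time constant τ = V/Q = 20.7/0.412 = 50.243 min.
This is linear first-order; C(t) = C_in + (C₀ − C_in) e^(−t/τ).
C(37.9) = 0.248 + (0.933 − 0.248)·e^(−37.9/50.243) = 0.248 + (0.68500)·0.47032 = 0.57017 kg/m³.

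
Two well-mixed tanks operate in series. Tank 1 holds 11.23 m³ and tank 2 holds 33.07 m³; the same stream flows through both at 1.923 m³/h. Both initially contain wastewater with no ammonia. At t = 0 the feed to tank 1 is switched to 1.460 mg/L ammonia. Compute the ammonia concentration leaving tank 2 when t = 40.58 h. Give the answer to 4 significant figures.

Each tank obeys Vᵢ dCᵢ/dt = Q(Cᵢ₋₁ − Cᵢ), so τᵢ = Vᵢ/Q.
τ₁ = 11.23/1.923 = 5.83983 h; τ₂ = 33.07/1.923 = 17.1971 h.
Tank 1: C₁ = C_in(1 − e^(−t/τ₁)). Tank 2 (τ₁ ≠ τ₂): C₂ = C_in[1 − (τ₁ e^(−t/τ₁) − τ₂ e^(−t/τ₂))/(τ₁ − τ₂)].
At t = 40.58: e^(−t/τ₁) = 0.000959759, e^(−t/τ₂) = 0.0944484.
C₂ = 1.460·[1 − (5.83983·0.000959759 − 17.1971·0.0944484)/(-11.3573)] = 1.460·0.857480 = 1.25192 mg/L.

1.252 mg/L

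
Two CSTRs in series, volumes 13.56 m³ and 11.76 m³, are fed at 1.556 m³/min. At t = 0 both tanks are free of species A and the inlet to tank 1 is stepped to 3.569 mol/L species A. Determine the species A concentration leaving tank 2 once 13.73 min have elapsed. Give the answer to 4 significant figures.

Each tank obeys Vᵢ dCᵢ/dt = Q(Cᵢ₋₁ − Cᵢ), so τᵢ = Vᵢ/Q.
τ₁ = 13.56/1.556 = 8.71465 min; τ₂ = 11.76/1.556 = 7.55784 min.
Solving the cascade with C₁(0)=C₂(0)=0 gives C₂(t) = C_in[1 − (τ₁ e^(−t/τ₁) − τ₂ e^(−t/τ₂))/(τ₁ − τ₂)].
At t = 13.73: e^(−t/τ₁) = 0.206903, e^(−t/τ₂) = 0.162568.
C₂ = 3.569·[1 − (8.71465·0.206903 − 7.55784·0.162568)/(1.15681)] = 3.569·0.503448 = 1.79680 mol/L.

1.797 mol/L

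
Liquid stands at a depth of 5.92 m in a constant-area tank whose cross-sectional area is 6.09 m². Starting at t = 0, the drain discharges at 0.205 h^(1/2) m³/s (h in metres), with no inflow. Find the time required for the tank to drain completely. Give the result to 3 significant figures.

A dh/dt = −Q_out = −0.205 √h.
∫ h^(−1/2) dh = −(0.205/A) ∫ dt, giving 2√h = 2√h₀ − (0.205/A) t.
Tank is empty when √h = 0: t_empty = 2A√h₀/0.205.
t_empty = 2·6.09·√5.92/0.205 = 12.180·2.4331/0.205 = 144.56 s.

145 s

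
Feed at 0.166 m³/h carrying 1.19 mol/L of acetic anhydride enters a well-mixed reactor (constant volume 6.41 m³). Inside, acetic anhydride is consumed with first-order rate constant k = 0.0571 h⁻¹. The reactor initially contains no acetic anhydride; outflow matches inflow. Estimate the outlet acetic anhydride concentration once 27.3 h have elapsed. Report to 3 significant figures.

0.333 mol/L

Species balance: V dC/dt = Q C_in − Q C − k V C.
This is linear with rate a = Q/V + k = 0.082997 h⁻¹.
C_ss = Q C_in/(Q + kV) = 0.37131 mol/L; C(t) = C_ss + (C₀ − C_ss) e^(−a t).
C(27.3) = 0.37131 + (-0.37131)·e^(−0.082997·27.3) = 0.37131 + (-0.37131)·0.10375 = 0.33279 mol/L.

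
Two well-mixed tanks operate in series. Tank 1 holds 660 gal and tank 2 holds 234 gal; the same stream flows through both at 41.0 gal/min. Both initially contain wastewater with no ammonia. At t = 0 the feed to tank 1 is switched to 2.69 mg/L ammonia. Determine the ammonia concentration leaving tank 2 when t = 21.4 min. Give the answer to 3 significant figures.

1.62 mg/L

Species balance on tank i: dCᵢ/dt = (Cᵢ₋₁ − Cᵢ)/τᵢ with τᵢ = Vᵢ/Q.
τ₁ = 660/41.0 = 16.098 min; τ₂ = 234/41.0 = 5.7073 min.
Tank 1: C₁ = C_in(1 − e^(−t/τ₁)). Tank 2 (τ₁ ≠ τ₂): C₂ = C_in[1 − (τ₁ e^(−t/τ₁) − τ₂ e^(−t/τ₂))/(τ₁ − τ₂)].
At t = 21.4: e^(−t/τ₁) = 0.26464, e^(−t/τ₂) = 0.023528.
C₂ = 2.69·[1 − (16.098·0.26464 − 5.7073·0.023528)/(10.390)] = 2.69·0.60292 = 1.6219 mg/L.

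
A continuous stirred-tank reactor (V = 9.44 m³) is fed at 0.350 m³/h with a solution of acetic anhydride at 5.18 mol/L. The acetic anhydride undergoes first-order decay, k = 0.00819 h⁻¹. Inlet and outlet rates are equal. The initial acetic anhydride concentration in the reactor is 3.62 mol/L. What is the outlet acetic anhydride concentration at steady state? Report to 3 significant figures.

4.24 mol/L

Species balance: V dC/dt = Q C_in − Q C − k V C.
Steady state (dC/dt = 0): C_ss = Q C_in/(Q + kV) = C_in/(1 + kV/Q).
C_ss = 0.350·5.18/(0.350 + 0.00819·9.44) = 1.8130/0.42731 = 4.2428 mol/L.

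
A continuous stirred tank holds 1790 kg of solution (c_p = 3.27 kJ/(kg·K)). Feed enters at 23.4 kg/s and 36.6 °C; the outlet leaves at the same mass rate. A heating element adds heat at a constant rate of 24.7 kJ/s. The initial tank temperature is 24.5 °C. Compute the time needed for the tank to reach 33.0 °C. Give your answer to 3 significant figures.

M c_p dT/dt = ṁ c_p (T_in − T) + Q̇.
τ = M/ṁ = 76.496 s; T_ss = T_in + Q̇/(ṁ c_p) = 36.923 °C.
T(t) = T_ss + (T₀ − T_ss) e^(−t/τ). Set T = 33.0:
e^(−t/τ) = (33.0 − 36.923)/(24.5 − 36.923) = 0.31577
t = −76.496 · ln(0.31577) = 88.179 s.

88.2 s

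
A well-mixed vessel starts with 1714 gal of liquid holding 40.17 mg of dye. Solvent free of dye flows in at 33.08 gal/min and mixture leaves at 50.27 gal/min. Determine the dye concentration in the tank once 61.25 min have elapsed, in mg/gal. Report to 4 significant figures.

Total volume: dV/dt = Q_in − Q_out = -17.1900 gal/min, so V(t) = 1714 − 17.1900 t and V(61.25) = 661.112 gal.
No dye enters, so dm/dt = −Q_out · (m/V).
dm/m = −Q_out dt/(V₀ − 17.1900 t); integrating gives ln(m/m₀) = −(Q_out/(Q_in−Q_out)) ln(V/V₀).
m = m₀ (V₀/V)^(Q_out/(Q_in−Q_out)) = 40.17 × (1714/661.112)^(-2.92437) = 2.47733 mg.
C = m/V = 2.47733/661.112 = 0.00374722 mg/gal.

0.003747 mg/gal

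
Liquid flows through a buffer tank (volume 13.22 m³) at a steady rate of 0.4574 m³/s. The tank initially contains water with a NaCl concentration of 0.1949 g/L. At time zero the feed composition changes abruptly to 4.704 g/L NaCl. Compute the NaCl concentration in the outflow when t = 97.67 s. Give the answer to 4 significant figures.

Unsteady species balance (constant V, well mixed): V dC/dt = Q(C_in − C).
So dC/dt = (C_in − C)/τ with τ = V/Q = 13.22/0.4574 = 28.9025 s.
C approaches C_in exponentially: C(t) = C_in + (C₀ − C_in) e^(−t/τ).
C(97.67) = 4.704 + (0.1949 − 4.704)·e^(−97.67/28.9025) = 4.704 + (-4.50910)·0.0340715 = 4.55037 g/L.

4.550 g/L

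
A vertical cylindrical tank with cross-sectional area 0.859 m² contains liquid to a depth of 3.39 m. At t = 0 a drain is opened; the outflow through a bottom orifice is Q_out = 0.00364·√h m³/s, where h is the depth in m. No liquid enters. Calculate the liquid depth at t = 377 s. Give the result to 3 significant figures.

A dh/dt = −Q_out = −0.00364 √h.
This is separable: 2 d(√h)/dt = −0.00364/A, so √h = √h₀ − (0.00364/(2A)) t.
√h = √3.39 − 0.00364·377/(2·0.859) = 1.8412 − 0.79877 = 1.0424.
h = 1.0424² = 1.0867 m.

1.09 m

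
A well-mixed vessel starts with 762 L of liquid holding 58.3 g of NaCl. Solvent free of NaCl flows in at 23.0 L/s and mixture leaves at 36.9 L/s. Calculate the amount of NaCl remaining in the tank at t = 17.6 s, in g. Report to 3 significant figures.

20.9 g

Let m(t) be the amount of NaCl. Volume: V(t) = V₀ + (Q_in − Q_out) t = 762 − 13.900 t; V(17.6) = 517.36 L.
No NaCl enters, so dm/dt = −Q_out · (m/V).
dm/m = −Q_out dt/(V₀ − 13.900 t); integrating gives ln(m/m₀) = −(Q_out/(Q_in−Q_out)) ln(V/V₀).
m = m₀ (V₀/V)^(Q_out/(Q_in−Q_out)) = 58.3 × (762/517.36)^(-2.6547) = 20.857 g.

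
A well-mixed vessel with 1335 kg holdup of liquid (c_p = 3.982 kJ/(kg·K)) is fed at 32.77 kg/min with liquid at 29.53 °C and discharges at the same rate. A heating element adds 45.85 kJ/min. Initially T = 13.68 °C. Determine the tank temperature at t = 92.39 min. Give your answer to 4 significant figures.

28.20 °C

Heat balance on the well-mixed liquid: M c_p dT/dt = ṁ c_p (T_in − T) + 45.85.
τ = M/ṁ = 40.7385 min; T_ss = T_in + Q̇/(ṁ c_p) = 29.53 + 45.85/(32.77·3.982) = 29.8814 °C.
T approaches T_ss exponentially: T(t) = T_ss + (T₀ − T_ss) e^(−t/τ).
T(92.39) = 29.8814 + (-16.2014)·e^(−92.39/40.7385) = 29.8814 + (-16.2014)·0.103531 = 28.2040 °C.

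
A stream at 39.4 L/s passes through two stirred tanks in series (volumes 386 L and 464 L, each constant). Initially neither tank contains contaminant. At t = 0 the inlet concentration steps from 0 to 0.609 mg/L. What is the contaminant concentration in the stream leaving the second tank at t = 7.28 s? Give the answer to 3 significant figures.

0.0901 mg/L

Each tank obeys Vᵢ dCᵢ/dt = Q(Cᵢ₋₁ − Cᵢ), so τᵢ = Vᵢ/Q.
τ₁ = 386/39.4 = 9.7970 s; τ₂ = 464/39.4 = 11.777 s.
Tank 1: C₁ = C_in(1 − e^(−t/τ₁)). Tank 2 (τ₁ ≠ τ₂): C₂ = C_in[1 − (τ₁ e^(−t/τ₁) − τ₂ e^(−t/τ₂))/(τ₁ − τ₂)].
At t = 7.28: e^(−t/τ₁) = 0.47564, e^(−t/τ₂) = 0.53893.
C₂ = 0.609·[1 − (9.7970·0.47564 − 11.777·0.53893)/(-1.9797)] = 0.609·0.14789 = 0.090064 mg/L.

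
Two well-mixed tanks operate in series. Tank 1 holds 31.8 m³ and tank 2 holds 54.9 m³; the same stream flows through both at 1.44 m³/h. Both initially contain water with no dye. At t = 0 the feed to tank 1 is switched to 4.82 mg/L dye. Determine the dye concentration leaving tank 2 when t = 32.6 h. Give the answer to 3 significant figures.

Species balance on tank i: dCᵢ/dt = (Cᵢ₋₁ − Cᵢ)/τᵢ with τᵢ = Vᵢ/Q.
τ₁ = 31.8/1.44 = 22.083 h; τ₂ = 54.9/1.44 = 38.125 h.
Solving the cascade with C₁(0)=C₂(0)=0 gives C₂(t) = C_in[1 − (τ₁ e^(−t/τ₁) − τ₂ e^(−t/τ₂))/(τ₁ − τ₂)].
At t = 32.6: e^(−t/τ₁) = 0.22850, e^(−t/τ₂) = 0.42525.
C₂ = 4.82·[1 − (22.083·0.22850 − 38.125·0.42525)/(-16.042)] = 4.82·0.30390 = 1.4648 mg/L.

1.46 mg/L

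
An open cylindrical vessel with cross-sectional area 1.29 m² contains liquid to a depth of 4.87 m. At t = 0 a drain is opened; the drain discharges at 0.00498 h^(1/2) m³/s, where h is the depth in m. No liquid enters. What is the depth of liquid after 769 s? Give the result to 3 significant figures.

0.522 m

With no inflow, A dh/dt = −0.00498 √h.
This is separable: 2 d(√h)/dt = −0.00498/A, so √h = √h₀ − (0.00498/(2A)) t.
√h = √4.87 − 0.00498·769/(2·1.29) = 2.2068 − 1.4843 = 0.72246.
h = 0.72246² = 0.52195 m.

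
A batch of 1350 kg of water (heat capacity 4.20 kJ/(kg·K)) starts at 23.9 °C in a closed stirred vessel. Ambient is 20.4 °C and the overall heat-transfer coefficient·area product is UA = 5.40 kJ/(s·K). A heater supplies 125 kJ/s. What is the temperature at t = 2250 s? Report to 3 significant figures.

41.2 °C

M c_p dT/dt = −UA(T − T_amb) + Q̇.
dT/dt = (T_ss − T)/τ with T_ss = T_amb + Q̇/UA = 20.4 + 125/5.40 = 43.548 °C, τ = M c_p/UA = 1350·4.20/5.40 = 1050.0 s.
This is linear first-order; T(t) = T_ss + (T₀ − T_ss) e^(−t/τ).
T(2250) = 43.548 + (-19.648)·0.11732 = 41.243 °C.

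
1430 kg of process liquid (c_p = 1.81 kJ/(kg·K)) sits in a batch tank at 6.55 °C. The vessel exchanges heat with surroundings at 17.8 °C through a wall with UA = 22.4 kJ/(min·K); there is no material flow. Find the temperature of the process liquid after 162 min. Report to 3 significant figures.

15.0 °C

Lumped-capacitance energy balance: M c_p dT/dt = UA(T_amb − T).
dT/dt = (T_ss − T)/τ with T_ss = T_amb = 17.800 °C, τ = M c_p/UA = 1430·1.81/22.4 = 115.55 min.
Integrating: T(t) = T_ss + (T₀ − T_ss) e^(−t/τ).
T(162) = 17.800 + (-11.250)·0.24610 = 15.031 °C.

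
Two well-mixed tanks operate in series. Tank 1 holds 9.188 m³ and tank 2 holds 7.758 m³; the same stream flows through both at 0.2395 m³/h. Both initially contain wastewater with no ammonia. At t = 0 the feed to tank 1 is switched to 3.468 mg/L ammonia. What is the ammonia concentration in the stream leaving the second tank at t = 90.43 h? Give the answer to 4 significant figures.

Species balance on tank i: dCᵢ/dt = (Cᵢ₋₁ − Cᵢ)/τᵢ with τᵢ = Vᵢ/Q.
τ₁ = 9.188/0.2395 = 38.3633 h; τ₂ = 7.758/0.2395 = 32.3925 h.
Tank 1: C₁ = C_in(1 − e^(−t/τ₁)). Tank 2 (τ₁ ≠ τ₂): C₂ = C_in[1 − (τ₁ e^(−t/τ₁) − τ₂ e^(−t/τ₂))/(τ₁ − τ₂)].
At t = 90.43: e^(−t/τ₁) = 0.0946846, e^(−t/τ₂) = 0.0613171.
C₂ = 3.468·[1 − (38.3633·0.0946846 − 32.3925·0.0613171)/(5.97077)] = 3.468·0.724290 = 2.51184 mg/L.

2.512 mg/L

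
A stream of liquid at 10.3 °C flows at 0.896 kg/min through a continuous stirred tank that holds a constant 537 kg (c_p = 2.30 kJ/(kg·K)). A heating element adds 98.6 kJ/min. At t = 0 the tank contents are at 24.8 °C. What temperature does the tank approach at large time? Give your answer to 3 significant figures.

58.1 °C

M c_p dT/dt = ṁ c_p (T_in − T) + Q̇.
At steady state dT/dt = 0 ⇒ T_ss = T_in + Q̇/(ṁ c_p) = 10.3 + 98.6/(0.896·2.30) = 58.145 °C.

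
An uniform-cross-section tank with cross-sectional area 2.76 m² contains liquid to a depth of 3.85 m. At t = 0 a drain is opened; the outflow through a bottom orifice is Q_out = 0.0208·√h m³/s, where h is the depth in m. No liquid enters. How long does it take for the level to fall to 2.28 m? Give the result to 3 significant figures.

120 s

A dh/dt = −Q_out = −0.0208 √h.
∫ h^(−1/2) dh = −(0.0208/A) ∫ dt, giving 2√h = 2√h₀ − (0.0208/A) t.
t = 2A(√h₀ − √h)/0.0208 = 2·2.76·(√3.85 − √2.28)/0.0208
  = 5.5200 × (1.9621 − 1.5100) / 0.0208 = 120.00 s.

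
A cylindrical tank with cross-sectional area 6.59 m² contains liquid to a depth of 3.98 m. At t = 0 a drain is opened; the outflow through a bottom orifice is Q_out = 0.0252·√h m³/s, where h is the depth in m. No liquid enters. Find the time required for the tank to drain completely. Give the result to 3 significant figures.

A dh/dt = −Q_out = −0.0252 √h.
∫ h^(−1/2) dh = −(0.0252/A) ∫ dt, giving 2√h = 2√h₀ − (0.0252/A) t.
Set h = 0: 2√h₀ = (0.0252/A) t_empty ⇒ t_empty = 2A√h₀/0.0252.
t_empty = 2·6.59·√3.98/0.0252 = 13.180·1.9950/0.0252 = 1043.4 s.

1040 s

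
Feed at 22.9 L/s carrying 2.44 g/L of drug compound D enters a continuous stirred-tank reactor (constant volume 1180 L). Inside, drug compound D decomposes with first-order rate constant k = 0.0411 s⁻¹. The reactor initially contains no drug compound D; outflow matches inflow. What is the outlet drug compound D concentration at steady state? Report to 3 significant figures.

0.783 g/L

V dC/dt = Q(C_in − C) − k V C.
Steady state (dC/dt = 0): C_ss = Q C_in/(Q + kV) = C_in/(1 + kV/Q).
C_ss = 22.9·2.44/(22.9 + 0.0411·1180) = 55.876/71.398 = 0.78260 g/L.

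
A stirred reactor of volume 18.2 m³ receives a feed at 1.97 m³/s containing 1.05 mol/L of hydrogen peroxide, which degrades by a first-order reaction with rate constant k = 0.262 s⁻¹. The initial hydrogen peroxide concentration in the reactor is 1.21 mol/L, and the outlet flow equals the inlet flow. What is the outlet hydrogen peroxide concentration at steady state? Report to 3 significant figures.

0.307 mol/L

V dC/dt = Q(C_in − C) − k V C.
At steady state: 0 = Q C_in − (Q + kV) C_ss, so C_ss = Q C_in/(Q + kV).
C_ss = 1.97·1.05/(1.97 + 0.262·18.2) = 2.0685/6.7384 = 0.30697 mol/L.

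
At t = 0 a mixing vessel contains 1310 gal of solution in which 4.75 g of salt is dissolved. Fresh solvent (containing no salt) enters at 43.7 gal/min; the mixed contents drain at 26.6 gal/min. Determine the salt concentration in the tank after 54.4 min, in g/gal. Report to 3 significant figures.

0.000920 g/gal

Let m(t) be the amount of salt. Volume: V(t) = V₀ + (Q_in − Q_out) t = 1310 + 17.100 t; V(54.4) = 2240.2 gal.
No salt enters, so dm/dt = −Q_out · (m/V).
dm/m = −Q_out dt/(V₀ + 17.100 t); integrating gives ln(m/m₀) = −(Q_out/(Q_in−Q_out)) ln(V/V₀).
m = m₀ (V₀/V)^(Q_out/(Q_in−Q_out)) = 4.75 × (1310/2240.2)^(1.5556) = 2.0616 g.
C = m/V = 2.0616/2240.2 = 0.00092028 g/gal.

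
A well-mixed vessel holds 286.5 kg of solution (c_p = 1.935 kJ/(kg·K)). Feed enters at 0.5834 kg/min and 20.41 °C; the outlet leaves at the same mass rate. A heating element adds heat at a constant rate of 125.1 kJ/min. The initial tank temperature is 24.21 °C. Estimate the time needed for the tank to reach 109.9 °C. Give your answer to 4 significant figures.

792.1 min

Unsteady energy balance on the tank contents: M c_p dT/dt = ṁ c_p (T_in − T) + 125.1.
τ = M/ṁ = 491.087 min; T_ss = T_in + Q̇/(ṁ c_p) = 131.228 °C.
T(t) = T_ss + (T₀ − T_ss) e^(−t/τ). Set T = 109.9:
e^(−t/τ) = (109.9 − 131.228)/(24.21 − 131.228) = 0.199293
t = −491.087 · ln(0.199293) = 792.113 min.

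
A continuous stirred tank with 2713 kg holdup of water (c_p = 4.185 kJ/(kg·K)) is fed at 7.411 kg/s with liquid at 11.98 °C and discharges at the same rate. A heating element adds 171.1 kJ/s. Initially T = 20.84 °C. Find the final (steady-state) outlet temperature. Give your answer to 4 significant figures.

Energy balance: M c_p dT/dt = ṁ c_p (T_in − T) + 171.1.
At steady state dT/dt = 0 ⇒ T_ss = T_in + Q̇/(ṁ c_p) = 11.98 + 171.1/(7.411·4.185) = 17.4967 °C.

17.50 °C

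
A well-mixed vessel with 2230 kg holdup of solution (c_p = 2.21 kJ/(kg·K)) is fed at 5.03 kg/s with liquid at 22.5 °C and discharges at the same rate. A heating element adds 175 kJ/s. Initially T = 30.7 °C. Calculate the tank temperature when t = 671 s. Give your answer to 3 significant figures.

36.6 °C

M c_p dT/dt = ṁ c_p (T_in − T) + Q̇.
τ = M/ṁ = 443.34 s; T_ss = T_in + Q̇/(ṁ c_p) = 22.5 + 175/(5.03·2.21) = 38.243 °C.
Integrating: T(t) = T_ss + (T₀ − T_ss) e^(−t/τ).
T(671) = 38.243 + (-7.5426)·e^(−671/443.34) = 38.243 + (-7.5426)·0.22014 = 36.582 °C.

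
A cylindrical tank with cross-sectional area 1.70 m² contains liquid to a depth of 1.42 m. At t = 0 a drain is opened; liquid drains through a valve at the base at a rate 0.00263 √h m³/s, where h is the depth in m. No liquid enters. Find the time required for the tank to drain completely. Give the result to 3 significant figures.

With no inflow, A dh/dt = −0.00263 √h.
∫ h^(−1/2) dh = −(0.00263/A) ∫ dt, giving 2√h = 2√h₀ − (0.00263/A) t.
Set h = 0: 2√h₀ = (0.00263/A) t_empty ⇒ t_empty = 2A√h₀/0.00263.
t_empty = 2·1.70·√1.42/0.00263 = 3.4000·1.1916/0.00263 = 1540.5 s.

1540 s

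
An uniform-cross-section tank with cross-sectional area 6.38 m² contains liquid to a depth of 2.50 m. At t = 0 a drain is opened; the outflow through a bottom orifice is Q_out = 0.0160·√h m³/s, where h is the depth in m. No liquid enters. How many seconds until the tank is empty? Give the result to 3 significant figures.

1260 s

With no inflow, A dh/dt = −0.0160 √h.
Separate and integrate: 2(√h − √h₀) = −(0.0160/A) t.
Tank is empty when √h = 0: t_empty = 2A√h₀/0.0160.
t_empty = 2·6.38·√2.50/0.0160 = 12.760·1.5811/0.0160 = 1261.0 s.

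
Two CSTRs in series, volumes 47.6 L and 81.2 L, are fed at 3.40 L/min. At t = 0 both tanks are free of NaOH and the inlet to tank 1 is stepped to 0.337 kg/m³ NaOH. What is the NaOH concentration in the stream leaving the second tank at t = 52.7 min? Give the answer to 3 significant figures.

0.258 kg/m³

Species balance on tank i: dCᵢ/dt = (Cᵢ₋₁ − Cᵢ)/τᵢ with τᵢ = Vᵢ/Q.
τ₁ = 47.6/3.40 = 14.000 min; τ₂ = 81.2/3.40 = 23.882 min.
Tank 1: C₁ = C_in(1 − e^(−t/τ₁)). Tank 2 (τ₁ ≠ τ₂): C₂ = C_in[1 − (τ₁ e^(−t/τ₁) − τ₂ e^(−t/τ₂))/(τ₁ − τ₂)].
At t = 52.7: e^(−t/τ₁) = 0.023184, e^(−t/τ₂) = 0.11007.
C₂ = 0.337·[1 − (14.000·0.023184 − 23.882·0.11007)/(-9.8824)] = 0.337·0.76684 = 0.25843 kg/m³.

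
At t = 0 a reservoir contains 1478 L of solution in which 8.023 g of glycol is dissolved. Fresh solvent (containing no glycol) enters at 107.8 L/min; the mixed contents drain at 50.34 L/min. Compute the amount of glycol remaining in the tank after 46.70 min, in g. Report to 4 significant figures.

Let m(t) be the amount of glycol. Volume: V(t) = V₀ + (Q_in − Q_out) t = 1478 + 57.4600 t; V(46.70) = 4161.38 L.
No glycol enters, so dm/dt = −Q_out · (m/V).
Separate: dm/m = −Q_out dt/V(t) ⇒ ln(m/m₀) = −(Q_out/(Q_in−Q_out)) ln(V/V₀).
m = m₀ (V₀/V)^(Q_out/(Q_in−Q_out)) = 8.023 × (1478/4161.38)^(0.876088) = 3.23952 g.

3.240 g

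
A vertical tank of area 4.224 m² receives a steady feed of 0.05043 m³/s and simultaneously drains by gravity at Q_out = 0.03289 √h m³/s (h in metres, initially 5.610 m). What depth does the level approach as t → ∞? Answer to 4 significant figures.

2.351 m

Level balance: A dh/dt = 0.05043 − 0.03289 √h. Setting dh/dt = 0:
Q_in = 0.03289 √h_ss ⇒ √h_ss = 0.05043/0.03289 = 1.53329.
h_ss = 1.53329² = 2.35099 m. (Since h₀ = 5.610 m > h_ss, the level will fall toward this value.)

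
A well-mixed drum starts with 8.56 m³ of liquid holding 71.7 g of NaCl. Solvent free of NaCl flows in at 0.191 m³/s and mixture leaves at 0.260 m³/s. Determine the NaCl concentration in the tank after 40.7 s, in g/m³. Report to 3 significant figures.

Let m(t) be the amount of NaCl. Volume: V(t) = V₀ + (Q_in − Q_out) t = 8.56 − 0.069000 t; V(40.7) = 5.7517 m³.
Species balance (pure solvent in): dm/dt = −Q_out · m/V(t).
dm/m = −Q_out dt/(V₀ − 0.069000 t); integrating gives ln(m/m₀) = −(Q_out/(Q_in−Q_out)) ln(V/V₀).
m = m₀ (V₀/V)^(Q_out/(Q_in−Q_out)) = 71.7 × (8.56/5.7517)^(-3.7681) = 16.027 g.
C = m/V = 16.027/5.7517 = 2.7865 g/m³.

2.79 g/m³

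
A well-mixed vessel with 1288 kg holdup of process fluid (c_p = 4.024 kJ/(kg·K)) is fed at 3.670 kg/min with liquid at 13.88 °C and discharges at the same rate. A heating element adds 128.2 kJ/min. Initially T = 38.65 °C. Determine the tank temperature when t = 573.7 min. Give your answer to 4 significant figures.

First-law balance (no shaft work): M c_p dT/dt = ṁ c_p (T_in − T) + 128.2.
Rearrange: dT/dt = (T_ss − T)/τ with τ = M/ṁ = 350.954 min and T_ss = T_in + Q̇/(ṁ c_p) = 22.5609 °C.
Solution: T(t) = T_ss + (T₀ − T_ss) e^(−t/τ).
T(573.7) = 22.5609 + (16.0891)·e^(−573.7/350.954) = 22.5609 + (16.0891)·0.195013 = 25.6985 °C.

25.70 °C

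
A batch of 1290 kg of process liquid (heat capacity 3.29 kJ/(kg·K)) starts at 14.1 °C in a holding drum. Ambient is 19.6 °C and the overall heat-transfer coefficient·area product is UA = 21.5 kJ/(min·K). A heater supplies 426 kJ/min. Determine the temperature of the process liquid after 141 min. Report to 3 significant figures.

Unsteady energy balance on the tank contents: M c_p dT/dt = −UA(T − T_amb) + Q̇.
dT/dt = (T_ss − T)/τ with T_ss = T_amb + Q̇/UA = 19.6 + 426/21.5 = 39.414 °C, τ = M c_p/UA = 1290·3.29/21.5 = 197.40 min.
T approaches T_ss exponentially: T(t) = T_ss + (T₀ − T_ss) e^(−t/τ).
T(141) = 39.414 + (-25.314)·0.48954 = 27.022 °C.

27.0 °C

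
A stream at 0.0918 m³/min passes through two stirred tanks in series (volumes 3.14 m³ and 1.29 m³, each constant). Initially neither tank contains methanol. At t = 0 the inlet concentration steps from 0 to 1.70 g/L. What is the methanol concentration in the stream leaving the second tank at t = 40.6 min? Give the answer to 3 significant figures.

0.885 g/L

Time constants: τᵢ = Vᵢ/Q for each well-mixed tank.
τ₁ = 3.14/0.0918 = 34.205 min; τ₂ = 1.29/0.0918 = 14.052 min.
Solving the cascade with C₁(0)=C₂(0)=0 gives C₂(t) = C_in[1 − (τ₁ e^(−t/τ₁) − τ₂ e^(−t/τ₂))/(τ₁ − τ₂)].
At t = 40.6: e^(−t/τ₁) = 0.30515, e^(−t/τ₂) = 0.055620.
C₂ = 1.70·[1 − (34.205·0.30515 − 14.052·0.055620)/(20.153)] = 1.70·0.52086 = 0.88547 g/L.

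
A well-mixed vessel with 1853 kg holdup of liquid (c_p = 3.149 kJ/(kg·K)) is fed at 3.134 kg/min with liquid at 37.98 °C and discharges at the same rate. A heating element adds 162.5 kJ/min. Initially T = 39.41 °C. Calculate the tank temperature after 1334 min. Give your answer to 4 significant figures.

52.87 °C

Unsteady energy balance on the tank contents: M c_p dT/dt = ṁ c_p (T_in − T) + 162.5.
Rearrange: dT/dt = (T_ss − T)/τ with τ = M/ṁ = 591.257 min and T_ss = T_in + Q̇/(ṁ c_p) = 54.4458 °C.
This is linear first-order; T(t) = T_ss + (T₀ − T_ss) e^(−t/τ).
T(1334) = 54.4458 + (-15.0358)·e^(−1334/591.257) = 54.4458 + (-15.0358)·0.104747 = 52.8708 °C.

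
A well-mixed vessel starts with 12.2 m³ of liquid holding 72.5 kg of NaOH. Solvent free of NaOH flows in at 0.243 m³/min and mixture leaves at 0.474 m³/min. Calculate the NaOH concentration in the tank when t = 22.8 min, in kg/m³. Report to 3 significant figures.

3.28 kg/m³

Let m(t) be the amount of NaOH. Volume: V(t) = V₀ + (Q_in − Q_out) t = 12.2 − 0.23100 t; V(22.8) = 6.9332 m³.
Species balance (pure solvent in): dm/dt = −Q_out · m/V(t).
dm/m = −Q_out dt/(V₀ − 0.23100 t); integrating gives ln(m/m₀) = −(Q_out/(Q_in−Q_out)) ln(V/V₀).
m = m₀ (V₀/V)^(Q_out/(Q_in−Q_out)) = 72.5 × (12.2/6.9332)^(-2.0519) = 22.737 kg.
C = m/V = 22.737/6.9332 = 3.2795 kg/m³.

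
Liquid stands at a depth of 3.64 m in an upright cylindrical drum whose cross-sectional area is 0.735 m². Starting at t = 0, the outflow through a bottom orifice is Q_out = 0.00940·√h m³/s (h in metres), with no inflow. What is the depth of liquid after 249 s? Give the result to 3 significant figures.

Unsteady balance on liquid volume: A dh/dt = −0.00940 √h.
This is separable: 2 d(√h)/dt = −0.00940/A, so √h = √h₀ − (0.00940/(2A)) t.
√h = √3.64 − 0.00940·249/(2·0.735) = 1.9079 − 1.5922 = 0.31563.
h = 0.31563² = 0.099625 m.

0.0996 m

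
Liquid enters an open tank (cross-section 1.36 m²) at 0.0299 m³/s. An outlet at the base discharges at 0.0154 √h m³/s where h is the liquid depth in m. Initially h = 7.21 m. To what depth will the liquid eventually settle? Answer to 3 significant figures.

Volume balance on the tank: A dh/dt = Q_in − 0.0154 √h. At steady state dh/dt = 0:
Q_in = 0.0154 √h_ss ⇒ √h_ss = 0.0299/0.0154 = 1.9416.
h_ss = 1.9416² = 3.7696 m. (Since h₀ = 7.21 m > h_ss, the level will fall toward this value.)

3.77 m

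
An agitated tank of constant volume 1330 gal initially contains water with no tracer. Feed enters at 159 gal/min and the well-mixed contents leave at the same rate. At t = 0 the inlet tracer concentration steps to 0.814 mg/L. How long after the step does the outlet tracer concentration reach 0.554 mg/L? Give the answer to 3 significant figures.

9.55 min

Species balance on the tank: V dC/dt = Q(C_in − C), so τ = V/Q = 8.3648 min.
C(t) = C_in + (C₀ − C_in) e^(−t/τ). Set C = 0.554 and solve for t:
e^(−t/τ) = (C − C_in)/(C₀ − C_in) = (0.554 − 0.814)/(0 − 0.814) = 0.31941
t = −τ ln(…) = 8.3648 × 1.1413 = 9.5465 min.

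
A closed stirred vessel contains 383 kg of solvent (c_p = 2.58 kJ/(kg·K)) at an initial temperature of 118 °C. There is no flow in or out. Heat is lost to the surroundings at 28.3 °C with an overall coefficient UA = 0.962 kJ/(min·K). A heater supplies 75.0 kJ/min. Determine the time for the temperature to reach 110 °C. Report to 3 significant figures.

1180 min

Lumped-capacitance energy balance: M c_p dT/dt = UA(T_amb − T) + Q̇.
τ = M c_p/UA = 1027.2 min; T_ss = T_amb + Q̇/UA = 28.3 + 75.0/0.962 = 106.26 °C.
T(t) = T_ss + (T₀ − T_ss)e^(−t/τ); set T = 110:
t = −τ ln[(T − T_ss)/(T₀ − T_ss)] = −1027.2 · ln(0.31842) = 1175.5 min.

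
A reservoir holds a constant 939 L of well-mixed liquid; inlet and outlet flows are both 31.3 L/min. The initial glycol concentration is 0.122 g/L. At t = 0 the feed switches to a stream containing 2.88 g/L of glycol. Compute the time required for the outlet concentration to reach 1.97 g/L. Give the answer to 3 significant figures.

Species balance on the tank: V dC/dt = Q(C_in − C), so τ = V/Q = 30.000 min.
C(t) = C_in + (C₀ − C_in) e^(−t/τ). Set C = 1.97 and solve for t:
e^(−t/τ) = (C − C_in)/(C₀ − C_in) = (1.97 − 2.88)/(0.122 − 2.88) = 0.32995
t = −τ ln(…) = 30.000 × 1.1088 = 33.264 min.

33.3 min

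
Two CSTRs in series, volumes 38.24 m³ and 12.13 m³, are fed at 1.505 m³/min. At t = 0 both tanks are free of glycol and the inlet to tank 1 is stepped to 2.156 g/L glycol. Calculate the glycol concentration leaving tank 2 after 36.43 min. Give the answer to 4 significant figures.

1.414 g/L

Each tank obeys Vᵢ dCᵢ/dt = Q(Cᵢ₋₁ − Cᵢ), so τᵢ = Vᵢ/Q.
τ₁ = 38.24/1.505 = 25.4086 min; τ₂ = 12.13/1.505 = 8.05980 min.
Tank 1: C₁ = C_in(1 − e^(−t/τ₁)). Tank 2 (τ₁ ≠ τ₂): C₂ = C_in[1 − (τ₁ e^(−t/τ₁) − τ₂ e^(−t/τ₂))/(τ₁ − τ₂)].
At t = 36.43: e^(−t/τ₁) = 0.238410, e^(−t/τ₂) = 0.0108894.
C₂ = 2.156·[1 − (25.4086·0.238410 − 8.05980·0.0108894)/(17.3488)] = 2.156·0.655890 = 1.41410 g/L.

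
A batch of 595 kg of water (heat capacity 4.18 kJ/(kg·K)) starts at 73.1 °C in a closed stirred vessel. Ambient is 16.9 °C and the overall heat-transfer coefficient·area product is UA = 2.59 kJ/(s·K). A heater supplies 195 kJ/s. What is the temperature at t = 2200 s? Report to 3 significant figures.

90.3 °C

Unsteady energy balance on the tank contents: M c_p dT/dt = −UA(T − T_amb) + Q̇.
dT/dt = (T_ss − T)/τ with T_ss = T_amb + Q̇/UA = 16.9 + 195/2.59 = 92.190 °C, τ = M c_p/UA = 595·4.18/2.59 = 960.27 s.
Solution: T(t) = T_ss + (T₀ − T_ss) e^(−t/τ).
T(2200) = 92.190 + (-19.090)·0.10116 = 90.258 °C.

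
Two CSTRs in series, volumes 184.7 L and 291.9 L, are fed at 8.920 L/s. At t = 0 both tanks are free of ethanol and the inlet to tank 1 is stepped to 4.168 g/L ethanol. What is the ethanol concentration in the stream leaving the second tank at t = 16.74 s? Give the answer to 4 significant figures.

Each tank obeys Vᵢ dCᵢ/dt = Q(Cᵢ₋₁ − Cᵢ), so τᵢ = Vᵢ/Q.
τ₁ = 184.7/8.920 = 20.7063 s; τ₂ = 291.9/8.920 = 32.7242 s.
Tank 1: C₁ = C_in(1 − e^(−t/τ₁)). Tank 2 (τ₁ ≠ τ₂): C₂ = C_in[1 − (τ₁ e^(−t/τ₁) − τ₂ e^(−t/τ₂))/(τ₁ − τ₂)].
At t = 16.74: e^(−t/τ₁) = 0.445548, e^(−t/τ₂) = 0.599567.
C₂ = 4.168·[1 − (20.7063·0.445548 − 32.7242·0.599567)/(-12.0179)] = 4.168·0.135067 = 0.562957 g/L.

0.5630 g/L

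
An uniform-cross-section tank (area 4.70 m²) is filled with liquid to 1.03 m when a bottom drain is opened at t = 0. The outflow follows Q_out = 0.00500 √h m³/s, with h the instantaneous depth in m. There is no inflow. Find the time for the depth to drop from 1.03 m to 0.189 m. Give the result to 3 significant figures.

1090 s

A dh/dt = −Q_out = −0.00500 √h.
∫ h^(−1/2) dh = −(0.00500/A) ∫ dt, giving 2√h = 2√h₀ − (0.00500/A) t.
t = 2A(√h₀ − √h)/0.00500 = 2·4.70·(√1.03 − √0.189)/0.00500
  = 9.4000 × (1.0149 − 0.43474) / 0.00500 = 1090.7 s.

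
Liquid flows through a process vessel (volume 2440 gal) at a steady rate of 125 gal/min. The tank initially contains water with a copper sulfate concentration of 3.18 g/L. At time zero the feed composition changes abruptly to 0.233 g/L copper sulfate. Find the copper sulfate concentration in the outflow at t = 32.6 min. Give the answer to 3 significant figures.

Unsteady species balance (constant V, well mixed): V dC/dt = Q(C_in − C).
Rewrite as dC/dt + C/τ = C_in/τ, τ = V/Q = 19.520 min.
Solution: C(t) = C_in + (C₀ − C_in) e^(−t/τ).
C(32.6) = 0.233 + (3.18 − 0.233)·e^(−32.6/19.520) = 0.233 + (2.9470)·0.18823 = 0.78772 g/L.

0.788 g/L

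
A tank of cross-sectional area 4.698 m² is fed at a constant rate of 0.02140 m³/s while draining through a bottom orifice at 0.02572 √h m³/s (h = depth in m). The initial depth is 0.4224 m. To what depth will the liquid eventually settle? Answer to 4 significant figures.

Level balance: A dh/dt = 0.02140 − 0.02572 √h. Setting dh/dt = 0:
Q_in = 0.02572 √h_ss ⇒ √h_ss = 0.02140/0.02572 = 0.832037.
h_ss = 0.832037² = 0.692286 m. (Since h₀ = 0.4224 m < h_ss, the level will rise toward this value.)

0.6923 m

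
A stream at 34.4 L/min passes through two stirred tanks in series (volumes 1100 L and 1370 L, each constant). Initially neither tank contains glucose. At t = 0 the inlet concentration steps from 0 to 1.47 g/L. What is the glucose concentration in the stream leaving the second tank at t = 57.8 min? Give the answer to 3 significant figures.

0.705 g/L

Each tank obeys Vᵢ dCᵢ/dt = Q(Cᵢ₋₁ − Cᵢ), so τᵢ = Vᵢ/Q.
τ₁ = 1100/34.4 = 31.977 min; τ₂ = 1370/34.4 = 39.826 min.
Solving the cascade with C₁(0)=C₂(0)=0 gives C₂(t) = C_in[1 − (τ₁ e^(−t/τ₁) − τ₂ e^(−t/τ₂))/(τ₁ − τ₂)].
At t = 57.8: e^(−t/τ₁) = 0.16405, e^(−t/τ₂) = 0.23426.
C₂ = 1.47·[1 − (31.977·0.16405 − 39.826·0.23426)/(-7.8488)] = 1.47·0.47972 = 0.70519 g/L.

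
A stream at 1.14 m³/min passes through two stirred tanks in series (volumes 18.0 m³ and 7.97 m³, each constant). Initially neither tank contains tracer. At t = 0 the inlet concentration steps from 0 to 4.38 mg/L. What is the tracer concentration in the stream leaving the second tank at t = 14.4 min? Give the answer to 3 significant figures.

Species balance on tank i: dCᵢ/dt = (Cᵢ₋₁ − Cᵢ)/τᵢ with τᵢ = Vᵢ/Q.
τ₁ = 18.0/1.14 = 15.789 min; τ₂ = 7.97/1.14 = 6.9912 min.
Solving the cascade with C₁(0)=C₂(0)=0 gives C₂(t) = C_in[1 − (τ₁ e^(−t/τ₁) − τ₂ e^(−t/τ₂))/(τ₁ − τ₂)].
At t = 14.4: e^(−t/τ₁) = 0.40172, e^(−t/τ₂) = 0.12749.
C₂ = 4.38·[1 − (15.789·0.40172 − 6.9912·0.12749)/(8.7982)] = 4.38·0.38037 = 1.6660 mg/L.

1.67 mg/L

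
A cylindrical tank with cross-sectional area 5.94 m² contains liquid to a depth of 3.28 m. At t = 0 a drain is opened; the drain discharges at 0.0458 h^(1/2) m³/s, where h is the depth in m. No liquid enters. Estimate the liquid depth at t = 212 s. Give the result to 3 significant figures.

Mass balance (ρ constant): A dh/dt = −0.0458 √h.
Separate and integrate: 2(√h − √h₀) = −(0.0458/A) t.
√h = √3.28 − 0.0458·212/(2·5.94) = 1.8111 − 0.81731 = 0.99377.
h = 0.99377² = 0.98758 m.

0.988 m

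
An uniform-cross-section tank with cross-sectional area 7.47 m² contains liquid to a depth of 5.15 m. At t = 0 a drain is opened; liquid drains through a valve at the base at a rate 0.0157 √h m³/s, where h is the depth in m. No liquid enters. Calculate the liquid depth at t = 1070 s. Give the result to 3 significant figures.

1.31 m

With no inflow, A dh/dt = −0.0157 √h.
∫ h^(−1/2) dh = −(0.0157/A) ∫ dt, giving 2√h = 2√h₀ − (0.0157/A) t.
√h = √5.15 − 0.0157·1070/(2·7.47) = 2.2694 − 1.1244 = 1.1449.
h = 1.1449² = 1.3109 m.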